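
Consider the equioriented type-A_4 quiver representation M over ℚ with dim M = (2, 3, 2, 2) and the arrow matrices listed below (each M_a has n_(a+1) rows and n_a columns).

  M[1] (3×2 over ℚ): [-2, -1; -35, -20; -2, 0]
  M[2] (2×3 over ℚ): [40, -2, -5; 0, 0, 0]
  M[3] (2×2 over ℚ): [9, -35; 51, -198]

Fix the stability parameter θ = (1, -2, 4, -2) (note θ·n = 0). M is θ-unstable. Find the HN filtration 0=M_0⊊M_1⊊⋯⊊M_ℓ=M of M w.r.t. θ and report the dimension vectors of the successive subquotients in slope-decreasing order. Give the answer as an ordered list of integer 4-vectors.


Barcode: M ≅ I[1,2]^2, I[2,4], I[3,4]. HN layers by μ_θ (3 steps, strictly decreasing):
  μ^(1)=1; μ^(2)=-1/2; μ^(3)=-2

((0, 0, 2, 2); (2, 2, 0, 0); (0, 1, 0, 0))


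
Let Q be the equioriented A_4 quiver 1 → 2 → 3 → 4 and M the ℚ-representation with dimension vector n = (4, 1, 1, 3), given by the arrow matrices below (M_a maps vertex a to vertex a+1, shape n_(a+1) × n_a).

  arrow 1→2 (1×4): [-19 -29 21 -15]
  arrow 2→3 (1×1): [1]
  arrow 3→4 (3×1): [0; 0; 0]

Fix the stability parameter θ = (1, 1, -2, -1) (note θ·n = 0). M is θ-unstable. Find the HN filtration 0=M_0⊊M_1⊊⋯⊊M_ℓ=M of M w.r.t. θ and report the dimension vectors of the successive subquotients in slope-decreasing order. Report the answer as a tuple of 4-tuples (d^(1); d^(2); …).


Interval decomposition of M: I[1,1]^3, I[1,3], I[4,4]^3.
HN type (ℓ=3): μ^(1)=1; μ^(2)=0; μ^(3)=-1

((3, 0, 0, 0); (1, 1, 1, 0); (0, 0, 0, 3))


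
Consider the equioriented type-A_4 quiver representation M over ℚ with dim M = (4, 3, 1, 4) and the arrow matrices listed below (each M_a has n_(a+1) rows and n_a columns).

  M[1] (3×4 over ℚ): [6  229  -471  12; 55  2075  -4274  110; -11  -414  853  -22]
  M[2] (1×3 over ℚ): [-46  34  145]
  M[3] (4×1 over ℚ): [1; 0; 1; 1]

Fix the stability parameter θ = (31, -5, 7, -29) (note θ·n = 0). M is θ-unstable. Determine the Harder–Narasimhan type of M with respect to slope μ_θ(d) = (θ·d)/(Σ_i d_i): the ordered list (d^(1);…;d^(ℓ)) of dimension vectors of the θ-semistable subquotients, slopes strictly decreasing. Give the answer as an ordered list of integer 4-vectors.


Interval decomposition of M: I[1,1]^2, I[1,2], I[1,4], I[2,2], I[4,4]^3.
HN type (ℓ=5): μ^(1)=31; μ^(2)=13; μ^(3)=1; μ^(4)=-5; μ^(5)=-29

((2, 0, 0, 0); (1, 1, 0, 0); (1, 1, 1, 1); (0, 1, 0, 0); (0, 0, 0, 3))


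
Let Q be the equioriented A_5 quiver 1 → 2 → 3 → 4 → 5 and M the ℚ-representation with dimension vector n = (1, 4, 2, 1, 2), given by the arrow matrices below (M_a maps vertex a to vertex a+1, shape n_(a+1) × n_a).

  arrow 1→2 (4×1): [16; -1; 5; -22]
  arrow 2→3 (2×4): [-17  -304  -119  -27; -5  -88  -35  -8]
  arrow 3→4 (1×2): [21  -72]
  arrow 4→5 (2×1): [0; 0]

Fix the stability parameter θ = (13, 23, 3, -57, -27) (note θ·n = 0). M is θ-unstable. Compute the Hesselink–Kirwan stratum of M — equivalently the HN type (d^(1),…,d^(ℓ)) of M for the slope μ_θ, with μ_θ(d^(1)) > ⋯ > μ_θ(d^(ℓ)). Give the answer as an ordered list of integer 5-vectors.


Barcode: M ≅ I[1,4], I[2,2]^2, I[2,3], I[5,5]^2. HN layers by μ_θ (4 steps, strictly decreasing):
  μ^(1)=23; μ^(2)=13; μ^(3)=-9/2; μ^(4)=-27

((0, 2, 0, 0, 0); (0, 1, 1, 0, 0); (1, 1, 1, 1, 0); (0, 0, 0, 0, 2))


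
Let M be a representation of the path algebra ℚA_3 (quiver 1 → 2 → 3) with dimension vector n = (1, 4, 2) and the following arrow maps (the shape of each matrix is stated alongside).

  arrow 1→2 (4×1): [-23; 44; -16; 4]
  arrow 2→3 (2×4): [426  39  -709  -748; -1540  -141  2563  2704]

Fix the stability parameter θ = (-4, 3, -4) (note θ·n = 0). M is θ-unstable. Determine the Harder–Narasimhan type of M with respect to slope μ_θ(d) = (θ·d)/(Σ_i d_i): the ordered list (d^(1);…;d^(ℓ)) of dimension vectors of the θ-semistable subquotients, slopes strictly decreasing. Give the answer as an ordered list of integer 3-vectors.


Barcode: M ≅ I[1,3], I[2,2]^2, I[2,3]. HN layers by μ_θ (3 steps, strictly decreasing):
  μ^(1)=3; μ^(2)=-1/2; μ^(3)=-4

((0, 2, 0); (0, 2, 2); (1, 0, 0))


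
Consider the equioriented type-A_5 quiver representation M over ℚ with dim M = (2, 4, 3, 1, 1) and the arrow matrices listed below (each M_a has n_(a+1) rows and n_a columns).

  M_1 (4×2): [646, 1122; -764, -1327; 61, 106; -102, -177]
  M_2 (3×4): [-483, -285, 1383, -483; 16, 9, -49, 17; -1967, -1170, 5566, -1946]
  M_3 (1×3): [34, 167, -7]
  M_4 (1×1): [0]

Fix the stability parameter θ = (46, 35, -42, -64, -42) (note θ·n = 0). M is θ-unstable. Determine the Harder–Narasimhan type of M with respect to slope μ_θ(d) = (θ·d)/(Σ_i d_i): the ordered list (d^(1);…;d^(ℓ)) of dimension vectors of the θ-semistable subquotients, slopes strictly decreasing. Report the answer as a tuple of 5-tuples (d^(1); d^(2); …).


Interval decomposition of M: I[1,3], I[1,4], I[2,2], I[2,3], I[5,5].
HN type (ℓ=5): μ^(1)=35; μ^(2)=13; μ^(3)=-7/2; μ^(4)=-25/4; μ^(5)=-42

((0, 1, 0, 0, 0); (1, 1, 1, 0, 0); (0, 1, 1, 0, 0); (1, 1, 1, 1, 0); (0, 0, 0, 0, 1))


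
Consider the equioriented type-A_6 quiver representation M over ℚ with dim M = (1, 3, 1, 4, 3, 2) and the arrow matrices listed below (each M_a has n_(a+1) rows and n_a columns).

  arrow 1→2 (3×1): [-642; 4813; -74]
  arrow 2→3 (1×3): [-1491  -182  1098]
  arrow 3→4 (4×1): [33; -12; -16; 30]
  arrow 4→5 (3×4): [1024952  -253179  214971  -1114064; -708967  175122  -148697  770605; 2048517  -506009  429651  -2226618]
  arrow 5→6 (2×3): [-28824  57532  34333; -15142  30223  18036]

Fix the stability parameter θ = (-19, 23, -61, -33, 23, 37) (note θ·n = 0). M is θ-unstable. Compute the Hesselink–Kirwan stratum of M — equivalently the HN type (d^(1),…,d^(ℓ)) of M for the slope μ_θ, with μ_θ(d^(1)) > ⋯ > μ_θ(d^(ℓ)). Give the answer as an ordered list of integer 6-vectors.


Interval decomposition of M: I[1,6], I[2,2]^2, I[4,4], I[4,5], I[4,6].
HN type (ℓ=4): μ^(1)=37; μ^(2)=23; μ^(3)=-45/2; μ^(4)=-33

((0, 0, 0, 0, 0, 2); (0, 2, 0, 0, 3, 0); (1, 1, 1, 1, 0, 0); (0, 0, 0, 3, 0, 0))


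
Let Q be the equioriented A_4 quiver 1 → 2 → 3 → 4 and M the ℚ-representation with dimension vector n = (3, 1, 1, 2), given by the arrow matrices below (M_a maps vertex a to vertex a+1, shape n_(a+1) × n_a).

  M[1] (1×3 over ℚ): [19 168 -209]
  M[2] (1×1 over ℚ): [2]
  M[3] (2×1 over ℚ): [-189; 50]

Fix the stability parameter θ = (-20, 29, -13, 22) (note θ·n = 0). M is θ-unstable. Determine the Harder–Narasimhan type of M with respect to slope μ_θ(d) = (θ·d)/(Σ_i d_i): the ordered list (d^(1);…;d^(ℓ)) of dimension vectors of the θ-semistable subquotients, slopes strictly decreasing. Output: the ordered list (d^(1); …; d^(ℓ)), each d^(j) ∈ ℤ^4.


Via rank(M_{q-1}∘⋯∘M_p): M ≅ I[1,1]^2, I[1,4], I[4,4].
μ_θ-semistable layers: μ^(1)=22; μ^(2)=8; μ^(3)=-20

((0, 0, 0, 2); (0, 1, 1, 0); (3, 0, 0, 0))


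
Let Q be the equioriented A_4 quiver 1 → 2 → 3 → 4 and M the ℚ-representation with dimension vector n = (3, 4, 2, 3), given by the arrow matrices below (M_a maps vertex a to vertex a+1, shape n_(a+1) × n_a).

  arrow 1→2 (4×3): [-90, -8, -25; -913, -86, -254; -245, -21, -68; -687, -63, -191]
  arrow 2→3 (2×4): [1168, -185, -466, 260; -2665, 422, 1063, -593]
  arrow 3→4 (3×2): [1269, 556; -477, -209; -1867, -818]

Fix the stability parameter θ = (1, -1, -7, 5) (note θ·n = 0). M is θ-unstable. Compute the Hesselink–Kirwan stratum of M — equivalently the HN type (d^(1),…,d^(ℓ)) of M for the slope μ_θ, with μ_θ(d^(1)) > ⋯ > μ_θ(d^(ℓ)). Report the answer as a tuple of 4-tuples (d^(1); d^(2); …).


Via rank(M_{q-1}∘⋯∘M_p): M ≅ I[1,2]^2, I[1,4], I[2,4], I[4,4].
μ_θ-semistable layers: μ^(1)=5; μ^(2)=0; μ^(3)=-7/3; μ^(4)=-4

((0, 0, 0, 3); (2, 2, 0, 0); (1, 1, 1, 0); (0, 1, 1, 0))


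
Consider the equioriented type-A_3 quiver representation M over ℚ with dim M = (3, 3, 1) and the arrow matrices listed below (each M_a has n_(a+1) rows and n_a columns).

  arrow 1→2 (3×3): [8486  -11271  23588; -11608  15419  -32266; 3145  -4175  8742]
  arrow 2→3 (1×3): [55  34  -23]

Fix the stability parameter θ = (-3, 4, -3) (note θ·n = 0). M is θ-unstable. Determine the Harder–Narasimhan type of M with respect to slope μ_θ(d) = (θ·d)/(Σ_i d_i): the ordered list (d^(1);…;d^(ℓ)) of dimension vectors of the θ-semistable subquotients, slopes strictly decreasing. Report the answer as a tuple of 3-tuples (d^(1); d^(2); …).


Interval decomposition of M: I[1,2]^2, I[1,3].
HN type (ℓ=3): μ^(1)=4; μ^(2)=1/2; μ^(3)=-3

((0, 2, 0); (0, 1, 1); (3, 0, 0))


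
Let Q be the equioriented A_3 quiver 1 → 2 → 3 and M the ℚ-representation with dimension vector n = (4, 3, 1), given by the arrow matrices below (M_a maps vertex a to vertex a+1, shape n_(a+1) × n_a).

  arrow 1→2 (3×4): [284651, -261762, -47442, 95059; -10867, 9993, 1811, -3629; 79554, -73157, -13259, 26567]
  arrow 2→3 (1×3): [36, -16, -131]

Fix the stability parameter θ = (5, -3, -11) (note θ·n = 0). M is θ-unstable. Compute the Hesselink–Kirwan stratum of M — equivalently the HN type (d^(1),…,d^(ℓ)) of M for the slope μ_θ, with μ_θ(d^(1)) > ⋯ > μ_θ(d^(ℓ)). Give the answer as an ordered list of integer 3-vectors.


Via rank(M_{q-1}∘⋯∘M_p): M ≅ I[1,1], I[1,2]^2, I[1,3].
μ_θ-semistable layers: μ^(1)=5; μ^(2)=1; μ^(3)=-3

((1, 0, 0); (2, 2, 0); (1, 1, 1))


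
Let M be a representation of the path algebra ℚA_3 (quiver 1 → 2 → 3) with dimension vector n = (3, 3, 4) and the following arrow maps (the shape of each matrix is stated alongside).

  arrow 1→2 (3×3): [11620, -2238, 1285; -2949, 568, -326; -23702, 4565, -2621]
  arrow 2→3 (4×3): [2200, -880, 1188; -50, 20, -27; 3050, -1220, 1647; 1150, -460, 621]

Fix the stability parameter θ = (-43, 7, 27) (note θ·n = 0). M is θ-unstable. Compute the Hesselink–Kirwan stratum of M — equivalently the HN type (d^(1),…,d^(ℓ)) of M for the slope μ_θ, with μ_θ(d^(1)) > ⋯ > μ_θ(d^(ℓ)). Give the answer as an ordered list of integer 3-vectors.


Barcode: M ≅ I[1,2]^2, I[1,3], I[3,3]^3. HN layers by μ_θ (3 steps, strictly decreasing):
  μ^(1)=27; μ^(2)=7; μ^(3)=-43

((0, 0, 4); (0, 3, 0); (3, 0, 0))


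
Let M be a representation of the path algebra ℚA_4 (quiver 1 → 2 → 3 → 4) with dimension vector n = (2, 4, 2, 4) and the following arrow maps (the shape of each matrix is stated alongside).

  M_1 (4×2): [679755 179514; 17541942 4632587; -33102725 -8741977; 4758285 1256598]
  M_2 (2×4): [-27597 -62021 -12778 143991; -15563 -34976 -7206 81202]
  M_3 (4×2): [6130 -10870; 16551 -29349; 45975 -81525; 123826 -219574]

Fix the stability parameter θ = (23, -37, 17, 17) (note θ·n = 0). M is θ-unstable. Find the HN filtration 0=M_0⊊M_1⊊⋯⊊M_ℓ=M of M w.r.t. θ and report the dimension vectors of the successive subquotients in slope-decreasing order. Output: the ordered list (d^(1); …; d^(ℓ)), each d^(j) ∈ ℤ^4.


Via rank(M_{q-1}∘⋯∘M_p): M ≅ I[1,3], I[1,4], I[2,2]^2, I[4,4]^3.
μ_θ-semistable layers: μ^(1)=17; μ^(2)=-7; μ^(3)=-37

((0, 0, 2, 4); (2, 2, 0, 0); (0, 2, 0, 0))


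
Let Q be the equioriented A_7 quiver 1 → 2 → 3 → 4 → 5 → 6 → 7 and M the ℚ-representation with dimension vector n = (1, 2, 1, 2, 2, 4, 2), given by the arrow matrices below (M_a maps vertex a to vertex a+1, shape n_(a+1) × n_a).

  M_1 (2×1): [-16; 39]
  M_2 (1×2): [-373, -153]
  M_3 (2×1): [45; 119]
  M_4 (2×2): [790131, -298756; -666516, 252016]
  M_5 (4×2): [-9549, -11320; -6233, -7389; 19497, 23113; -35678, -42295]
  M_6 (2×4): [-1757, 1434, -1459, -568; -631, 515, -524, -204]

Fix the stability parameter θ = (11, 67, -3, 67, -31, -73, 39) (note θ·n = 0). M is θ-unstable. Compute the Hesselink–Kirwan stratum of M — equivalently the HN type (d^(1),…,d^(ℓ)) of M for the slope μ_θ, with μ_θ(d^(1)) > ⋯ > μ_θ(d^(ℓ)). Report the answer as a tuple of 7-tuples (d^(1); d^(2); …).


Barcode: M ≅ I[1,6], I[2,2], I[4,4], I[5,7], I[6,6], I[6,7]. HN layers by μ_θ (5 steps, strictly decreasing):
  μ^(1)=67; μ^(2)=39; μ^(3)=19/3; μ^(4)=-52; μ^(5)=-73

((0, 1, 0, 1, 0, 0, 0); (0, 0, 0, 0, 0, 0, 2); (1, 1, 1, 1, 1, 1, 0); (0, 0, 0, 0, 1, 1, 0); (0, 0, 0, 0, 0, 2, 0))


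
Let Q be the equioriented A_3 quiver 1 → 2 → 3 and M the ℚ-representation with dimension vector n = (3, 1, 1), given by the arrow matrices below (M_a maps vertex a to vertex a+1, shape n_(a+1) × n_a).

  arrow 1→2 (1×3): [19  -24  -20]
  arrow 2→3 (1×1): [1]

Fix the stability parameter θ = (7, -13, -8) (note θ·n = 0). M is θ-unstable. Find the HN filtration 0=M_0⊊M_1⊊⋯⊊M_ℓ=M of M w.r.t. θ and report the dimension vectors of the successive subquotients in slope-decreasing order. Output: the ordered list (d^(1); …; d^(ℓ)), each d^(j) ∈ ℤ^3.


Via rank(M_{q-1}∘⋯∘M_p): M ≅ I[1,1]^2, I[1,3].
μ_θ-semistable layers: μ^(1)=7; μ^(2)=-14/3

((2, 0, 0); (1, 1, 1))


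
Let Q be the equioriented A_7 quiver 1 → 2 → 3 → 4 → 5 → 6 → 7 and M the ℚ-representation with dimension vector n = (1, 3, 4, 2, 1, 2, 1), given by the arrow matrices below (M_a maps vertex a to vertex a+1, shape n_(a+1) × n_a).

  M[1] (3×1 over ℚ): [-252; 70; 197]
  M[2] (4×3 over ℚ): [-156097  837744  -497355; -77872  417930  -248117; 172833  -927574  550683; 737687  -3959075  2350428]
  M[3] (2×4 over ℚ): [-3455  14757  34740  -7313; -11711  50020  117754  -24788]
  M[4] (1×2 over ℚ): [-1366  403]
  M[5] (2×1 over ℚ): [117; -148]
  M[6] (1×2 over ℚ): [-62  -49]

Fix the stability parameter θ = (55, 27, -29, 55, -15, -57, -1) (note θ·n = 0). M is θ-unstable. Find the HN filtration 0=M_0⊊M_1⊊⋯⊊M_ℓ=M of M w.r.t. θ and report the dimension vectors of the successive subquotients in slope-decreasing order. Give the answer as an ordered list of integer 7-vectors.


Barcode: M ≅ I[1,7], I[2,3], I[2,4], I[3,3], I[6,6]. HN layers by μ_θ (5 steps, strictly decreasing):
  μ^(1)=55; μ^(2)=5; μ^(3)=-1; μ^(4)=-29; μ^(5)=-57

((0, 0, 0, 1, 0, 0, 0); (1, 1, 1, 1, 1, 1, 1); (0, 2, 2, 0, 0, 0, 0); (0, 0, 1, 0, 0, 0, 0); (0, 0, 0, 0, 0, 1, 0))


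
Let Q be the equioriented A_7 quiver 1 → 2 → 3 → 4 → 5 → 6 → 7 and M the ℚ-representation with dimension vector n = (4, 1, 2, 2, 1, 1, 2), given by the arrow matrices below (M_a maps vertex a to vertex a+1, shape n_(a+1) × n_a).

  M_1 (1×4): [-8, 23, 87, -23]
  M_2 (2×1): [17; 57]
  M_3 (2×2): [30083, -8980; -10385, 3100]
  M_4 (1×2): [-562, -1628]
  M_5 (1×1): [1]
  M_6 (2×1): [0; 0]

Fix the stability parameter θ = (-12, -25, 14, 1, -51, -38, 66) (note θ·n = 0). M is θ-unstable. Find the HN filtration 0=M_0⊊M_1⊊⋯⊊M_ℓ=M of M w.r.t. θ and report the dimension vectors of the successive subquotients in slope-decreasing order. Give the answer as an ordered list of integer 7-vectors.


Interval decomposition of M: I[1,1]^3, I[1,6], I[3,3], I[4,4], I[7,7]^2.
HN type (ℓ=5): μ^(1)=66; μ^(2)=14; μ^(3)=1; μ^(4)=-12; μ^(5)=-37/2

((0, 0, 0, 0, 0, 0, 2); (0, 0, 1, 0, 0, 0, 0); (0, 0, 0, 1, 0, 0, 0); (3, 0, 0, 0, 0, 0, 0); (1, 1, 1, 1, 1, 1, 0))


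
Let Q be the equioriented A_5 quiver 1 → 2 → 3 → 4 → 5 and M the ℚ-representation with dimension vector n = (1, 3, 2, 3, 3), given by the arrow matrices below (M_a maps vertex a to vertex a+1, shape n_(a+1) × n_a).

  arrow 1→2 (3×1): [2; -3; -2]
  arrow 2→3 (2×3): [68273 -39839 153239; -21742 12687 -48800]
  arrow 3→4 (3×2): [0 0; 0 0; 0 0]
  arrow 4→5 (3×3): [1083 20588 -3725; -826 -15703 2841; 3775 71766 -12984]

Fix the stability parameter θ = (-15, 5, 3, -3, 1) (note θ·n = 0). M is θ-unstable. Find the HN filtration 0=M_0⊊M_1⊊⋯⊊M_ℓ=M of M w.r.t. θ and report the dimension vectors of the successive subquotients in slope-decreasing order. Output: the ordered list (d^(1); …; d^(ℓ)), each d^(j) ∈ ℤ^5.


Barcode: M ≅ I[1,3], I[2,2], I[2,3], I[4,5]^3. HN layers by μ_θ (5 steps, strictly decreasing):
  μ^(1)=5; μ^(2)=4; μ^(3)=1; μ^(4)=-3; μ^(5)=-15

((0, 1, 0, 0, 0); (0, 2, 2, 0, 0); (0, 0, 0, 0, 3); (0, 0, 0, 3, 0); (1, 0, 0, 0, 0))


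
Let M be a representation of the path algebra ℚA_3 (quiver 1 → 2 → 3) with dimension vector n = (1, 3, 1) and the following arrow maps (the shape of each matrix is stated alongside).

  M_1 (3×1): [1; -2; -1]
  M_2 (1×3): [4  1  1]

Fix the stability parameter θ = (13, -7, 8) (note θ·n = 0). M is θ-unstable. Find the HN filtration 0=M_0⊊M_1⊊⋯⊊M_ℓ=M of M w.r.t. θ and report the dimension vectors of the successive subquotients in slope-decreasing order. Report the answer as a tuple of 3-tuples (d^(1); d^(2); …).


Interval decomposition of M: I[1,3], I[2,2]^2.
HN type (ℓ=3): μ^(1)=8; μ^(2)=3; μ^(3)=-7

((0, 0, 1); (1, 1, 0); (0, 2, 0))


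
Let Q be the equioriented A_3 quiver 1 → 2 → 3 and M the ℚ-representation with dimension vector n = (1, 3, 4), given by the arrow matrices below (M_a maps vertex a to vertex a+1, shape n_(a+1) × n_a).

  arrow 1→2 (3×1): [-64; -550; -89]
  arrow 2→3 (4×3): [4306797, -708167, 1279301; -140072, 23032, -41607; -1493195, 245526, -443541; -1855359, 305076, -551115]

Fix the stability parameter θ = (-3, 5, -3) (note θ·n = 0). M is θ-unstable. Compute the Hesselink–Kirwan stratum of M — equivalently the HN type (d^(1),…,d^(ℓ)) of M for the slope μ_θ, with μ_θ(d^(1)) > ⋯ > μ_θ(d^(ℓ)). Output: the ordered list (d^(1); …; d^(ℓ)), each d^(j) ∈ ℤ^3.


Interval decomposition of M: I[1,3], I[2,3]^2, I[3,3].
HN type (ℓ=2): μ^(1)=1; μ^(2)=-3

((0, 3, 3); (1, 0, 1))


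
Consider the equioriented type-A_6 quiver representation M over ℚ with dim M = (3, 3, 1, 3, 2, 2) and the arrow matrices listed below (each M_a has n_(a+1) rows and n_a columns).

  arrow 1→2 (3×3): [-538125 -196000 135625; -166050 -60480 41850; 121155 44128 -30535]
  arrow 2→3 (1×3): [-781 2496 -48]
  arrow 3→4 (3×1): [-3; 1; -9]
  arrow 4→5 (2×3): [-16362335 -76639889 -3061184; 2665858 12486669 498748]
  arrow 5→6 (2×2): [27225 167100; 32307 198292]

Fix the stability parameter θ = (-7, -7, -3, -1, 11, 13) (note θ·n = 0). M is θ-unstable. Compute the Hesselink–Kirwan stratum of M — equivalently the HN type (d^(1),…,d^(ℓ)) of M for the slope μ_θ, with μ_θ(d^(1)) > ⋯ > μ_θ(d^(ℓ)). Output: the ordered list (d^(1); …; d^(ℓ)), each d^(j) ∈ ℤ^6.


Interval decomposition of M: I[1,1]^2, I[1,5], I[2,2]^2, I[4,4], I[4,6], I[6,6].
HN type (ℓ=5): μ^(1)=13; μ^(2)=11; μ^(3)=-1; μ^(4)=-3; μ^(5)=-7

((0, 0, 0, 0, 0, 2); (0, 0, 0, 0, 2, 0); (0, 0, 0, 3, 0, 0); (0, 0, 1, 0, 0, 0); (3, 3, 0, 0, 0, 0))


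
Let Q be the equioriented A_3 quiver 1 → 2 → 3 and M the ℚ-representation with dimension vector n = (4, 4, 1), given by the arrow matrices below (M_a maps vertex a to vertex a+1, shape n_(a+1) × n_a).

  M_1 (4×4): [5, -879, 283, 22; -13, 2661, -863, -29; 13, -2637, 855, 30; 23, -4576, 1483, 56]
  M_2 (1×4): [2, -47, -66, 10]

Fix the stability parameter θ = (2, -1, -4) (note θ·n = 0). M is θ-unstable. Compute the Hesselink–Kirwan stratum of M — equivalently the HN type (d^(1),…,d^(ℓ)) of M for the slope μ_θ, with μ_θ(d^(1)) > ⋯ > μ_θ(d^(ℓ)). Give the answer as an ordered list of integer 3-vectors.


Interval decomposition of M: I[1,1], I[1,2]^2, I[1,3], I[2,2].
HN type (ℓ=3): μ^(1)=2; μ^(2)=1/2; μ^(3)=-1

((1, 0, 0); (2, 2, 0); (1, 2, 1))


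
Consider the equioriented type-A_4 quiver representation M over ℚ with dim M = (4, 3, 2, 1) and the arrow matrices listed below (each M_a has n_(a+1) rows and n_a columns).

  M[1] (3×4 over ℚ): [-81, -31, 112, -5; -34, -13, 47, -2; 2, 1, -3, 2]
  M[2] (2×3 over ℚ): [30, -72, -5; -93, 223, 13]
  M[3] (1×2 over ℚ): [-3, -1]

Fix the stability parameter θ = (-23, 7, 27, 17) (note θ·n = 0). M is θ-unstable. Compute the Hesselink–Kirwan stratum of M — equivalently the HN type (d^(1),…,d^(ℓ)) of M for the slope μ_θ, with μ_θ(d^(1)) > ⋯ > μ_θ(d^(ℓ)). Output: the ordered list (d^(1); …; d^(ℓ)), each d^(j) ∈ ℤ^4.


Via rank(M_{q-1}∘⋯∘M_p): M ≅ I[1,1]^2, I[1,3], I[1,4], I[2,2].
μ_θ-semistable layers: μ^(1)=27; μ^(2)=22; μ^(3)=7; μ^(4)=-23

((0, 0, 1, 0); (0, 0, 1, 1); (0, 3, 0, 0); (4, 0, 0, 0))


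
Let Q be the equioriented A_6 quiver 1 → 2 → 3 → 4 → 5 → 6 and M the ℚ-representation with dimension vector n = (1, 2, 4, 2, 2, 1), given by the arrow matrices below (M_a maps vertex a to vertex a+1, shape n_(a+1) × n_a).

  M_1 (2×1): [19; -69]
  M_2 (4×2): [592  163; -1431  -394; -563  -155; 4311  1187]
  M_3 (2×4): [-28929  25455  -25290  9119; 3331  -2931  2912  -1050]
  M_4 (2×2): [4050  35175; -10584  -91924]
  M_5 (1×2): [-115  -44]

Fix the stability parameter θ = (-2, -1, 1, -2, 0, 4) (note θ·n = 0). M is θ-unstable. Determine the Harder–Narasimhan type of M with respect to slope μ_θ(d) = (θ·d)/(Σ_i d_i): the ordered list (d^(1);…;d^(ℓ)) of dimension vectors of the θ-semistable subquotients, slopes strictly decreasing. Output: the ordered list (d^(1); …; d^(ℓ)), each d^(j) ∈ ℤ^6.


Barcode: M ≅ I[1,3], I[2,6], I[3,3], I[3,4], I[5,5]. HN layers by μ_θ (6 steps, strictly decreasing):
  μ^(1)=4; μ^(2)=1; μ^(3)=0; μ^(4)=-1/2; μ^(5)=-1; μ^(6)=-2

((0, 0, 0, 0, 0, 1); (0, 0, 2, 0, 0, 0); (0, 0, 0, 0, 2, 0); (0, 0, 2, 2, 0, 0); (0, 2, 0, 0, 0, 0); (1, 0, 0, 0, 0, 0))


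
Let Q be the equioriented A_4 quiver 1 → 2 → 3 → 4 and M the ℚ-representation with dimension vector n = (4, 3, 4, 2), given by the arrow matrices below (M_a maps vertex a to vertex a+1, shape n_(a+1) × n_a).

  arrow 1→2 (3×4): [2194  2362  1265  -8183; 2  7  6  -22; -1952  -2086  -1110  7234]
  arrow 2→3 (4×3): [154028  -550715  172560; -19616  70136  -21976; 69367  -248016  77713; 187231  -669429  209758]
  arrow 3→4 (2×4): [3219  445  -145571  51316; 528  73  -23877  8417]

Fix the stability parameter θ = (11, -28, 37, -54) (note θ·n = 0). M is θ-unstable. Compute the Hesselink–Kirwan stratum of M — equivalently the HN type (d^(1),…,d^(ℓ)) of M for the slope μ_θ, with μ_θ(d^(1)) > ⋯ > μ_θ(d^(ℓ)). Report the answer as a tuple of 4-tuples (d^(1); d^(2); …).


Barcode: M ≅ I[1,1]^2, I[1,4]^2, I[2,3], I[3,3]. HN layers by μ_θ (4 steps, strictly decreasing):
  μ^(1)=37; μ^(2)=11; μ^(3)=-17/2; μ^(4)=-28

((0, 0, 2, 0); (2, 0, 0, 0); (2, 2, 2, 2); (0, 1, 0, 0))


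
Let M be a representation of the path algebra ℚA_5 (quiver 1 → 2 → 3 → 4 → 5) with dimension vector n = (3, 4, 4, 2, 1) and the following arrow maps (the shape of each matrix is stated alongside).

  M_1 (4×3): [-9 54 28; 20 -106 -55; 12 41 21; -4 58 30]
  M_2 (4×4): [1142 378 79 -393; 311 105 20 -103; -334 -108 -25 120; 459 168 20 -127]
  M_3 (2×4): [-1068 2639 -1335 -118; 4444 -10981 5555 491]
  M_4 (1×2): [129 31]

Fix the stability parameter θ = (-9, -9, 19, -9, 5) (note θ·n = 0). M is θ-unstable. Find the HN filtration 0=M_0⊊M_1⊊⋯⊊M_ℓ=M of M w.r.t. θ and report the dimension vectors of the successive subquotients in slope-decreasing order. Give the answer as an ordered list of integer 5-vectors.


Barcode: M ≅ I[1,3], I[1,4], I[1,5], I[2,3]. HN layers by μ_θ (3 steps, strictly decreasing):
  μ^(1)=19; μ^(2)=5; μ^(3)=-9

((0, 0, 2, 0, 0); (0, 0, 2, 2, 1); (3, 4, 0, 0, 0))


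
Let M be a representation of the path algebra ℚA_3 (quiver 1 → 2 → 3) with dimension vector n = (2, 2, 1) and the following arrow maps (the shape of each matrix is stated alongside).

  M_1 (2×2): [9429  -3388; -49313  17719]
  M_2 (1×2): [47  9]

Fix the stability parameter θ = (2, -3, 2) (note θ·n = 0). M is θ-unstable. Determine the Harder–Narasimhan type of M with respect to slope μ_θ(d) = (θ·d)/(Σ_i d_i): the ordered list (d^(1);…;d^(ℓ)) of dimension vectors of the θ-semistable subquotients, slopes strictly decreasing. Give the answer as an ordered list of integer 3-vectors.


Barcode: M ≅ I[1,2], I[1,3]. HN layers by μ_θ (2 steps, strictly decreasing):
  μ^(1)=2; μ^(2)=-1/2

((0, 0, 1); (2, 2, 0))


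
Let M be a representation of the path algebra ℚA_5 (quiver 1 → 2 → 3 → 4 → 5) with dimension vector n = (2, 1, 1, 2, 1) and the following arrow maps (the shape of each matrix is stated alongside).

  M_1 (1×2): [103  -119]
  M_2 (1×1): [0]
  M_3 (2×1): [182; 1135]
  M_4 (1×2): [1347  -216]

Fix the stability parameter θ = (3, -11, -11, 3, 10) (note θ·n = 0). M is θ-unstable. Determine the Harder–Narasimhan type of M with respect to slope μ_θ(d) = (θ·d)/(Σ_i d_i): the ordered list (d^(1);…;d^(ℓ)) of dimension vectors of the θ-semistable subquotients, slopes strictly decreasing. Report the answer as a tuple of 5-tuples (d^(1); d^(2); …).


Barcode: M ≅ I[1,1], I[1,2], I[3,5], I[4,4]. HN layers by μ_θ (4 steps, strictly decreasing):
  μ^(1)=10; μ^(2)=3; μ^(3)=-4; μ^(4)=-11

((0, 0, 0, 0, 1); (1, 0, 0, 2, 0); (1, 1, 0, 0, 0); (0, 0, 1, 0, 0))


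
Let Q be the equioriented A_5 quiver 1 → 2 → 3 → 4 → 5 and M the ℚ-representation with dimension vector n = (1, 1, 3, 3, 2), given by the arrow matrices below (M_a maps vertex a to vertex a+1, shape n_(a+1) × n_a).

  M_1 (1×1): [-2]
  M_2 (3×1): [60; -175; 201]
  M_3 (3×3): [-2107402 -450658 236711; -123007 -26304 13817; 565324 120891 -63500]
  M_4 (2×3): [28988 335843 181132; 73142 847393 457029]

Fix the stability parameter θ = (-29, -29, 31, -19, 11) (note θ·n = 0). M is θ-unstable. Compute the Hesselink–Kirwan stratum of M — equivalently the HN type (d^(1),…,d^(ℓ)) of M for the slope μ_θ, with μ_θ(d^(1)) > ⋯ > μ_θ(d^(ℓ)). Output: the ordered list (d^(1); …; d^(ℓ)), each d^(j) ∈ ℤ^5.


Via rank(M_{q-1}∘⋯∘M_p): M ≅ I[1,5], I[3,4], I[3,5].
μ_θ-semistable layers: μ^(1)=11; μ^(2)=6; μ^(3)=-29

((0, 0, 0, 0, 2); (0, 0, 3, 3, 0); (1, 1, 0, 0, 0))


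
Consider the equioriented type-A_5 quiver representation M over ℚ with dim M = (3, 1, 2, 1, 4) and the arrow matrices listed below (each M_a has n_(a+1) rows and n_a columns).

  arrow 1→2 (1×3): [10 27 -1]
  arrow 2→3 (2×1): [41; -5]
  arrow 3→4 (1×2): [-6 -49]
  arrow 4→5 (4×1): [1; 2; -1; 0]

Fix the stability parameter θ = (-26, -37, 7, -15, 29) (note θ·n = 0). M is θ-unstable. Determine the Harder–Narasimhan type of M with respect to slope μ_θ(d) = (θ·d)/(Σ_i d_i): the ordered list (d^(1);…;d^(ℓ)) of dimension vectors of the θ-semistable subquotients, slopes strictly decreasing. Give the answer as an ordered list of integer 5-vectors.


Barcode: M ≅ I[1,1]^2, I[1,5], I[3,3], I[5,5]^3. HN layers by μ_θ (5 steps, strictly decreasing):
  μ^(1)=29; μ^(2)=7; μ^(3)=-4; μ^(4)=-26; μ^(5)=-63/2

((0, 0, 0, 0, 4); (0, 0, 1, 0, 0); (0, 0, 1, 1, 0); (2, 0, 0, 0, 0); (1, 1, 0, 0, 0))


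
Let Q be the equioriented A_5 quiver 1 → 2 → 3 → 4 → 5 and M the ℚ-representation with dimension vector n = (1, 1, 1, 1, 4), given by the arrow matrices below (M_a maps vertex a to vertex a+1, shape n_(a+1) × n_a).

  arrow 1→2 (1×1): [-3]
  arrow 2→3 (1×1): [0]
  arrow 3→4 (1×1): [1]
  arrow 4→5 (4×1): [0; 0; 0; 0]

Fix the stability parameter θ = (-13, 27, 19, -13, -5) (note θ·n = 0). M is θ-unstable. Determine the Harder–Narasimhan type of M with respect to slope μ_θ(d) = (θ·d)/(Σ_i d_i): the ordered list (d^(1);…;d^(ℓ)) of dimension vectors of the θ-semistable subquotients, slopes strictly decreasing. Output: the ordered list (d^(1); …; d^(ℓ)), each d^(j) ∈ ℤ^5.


Via rank(M_{q-1}∘⋯∘M_p): M ≅ I[1,2], I[3,4], I[5,5]^4.
μ_θ-semistable layers: μ^(1)=27; μ^(2)=3; μ^(3)=-5; μ^(4)=-13

((0, 1, 0, 0, 0); (0, 0, 1, 1, 0); (0, 0, 0, 0, 4); (1, 0, 0, 0, 0))


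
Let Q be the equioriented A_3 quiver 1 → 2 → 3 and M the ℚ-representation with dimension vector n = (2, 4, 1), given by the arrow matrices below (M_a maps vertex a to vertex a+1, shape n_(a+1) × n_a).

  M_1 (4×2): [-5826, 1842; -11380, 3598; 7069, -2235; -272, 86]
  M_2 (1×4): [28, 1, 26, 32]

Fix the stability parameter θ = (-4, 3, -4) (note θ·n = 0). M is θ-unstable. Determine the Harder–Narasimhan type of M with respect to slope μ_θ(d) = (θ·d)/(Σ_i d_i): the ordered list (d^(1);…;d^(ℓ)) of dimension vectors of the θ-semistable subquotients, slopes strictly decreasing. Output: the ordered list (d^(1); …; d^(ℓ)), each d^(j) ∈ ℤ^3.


Via rank(M_{q-1}∘⋯∘M_p): M ≅ I[1,2], I[1,3], I[2,2]^2.
μ_θ-semistable layers: μ^(1)=3; μ^(2)=-1/2; μ^(3)=-4

((0, 3, 0); (0, 1, 1); (2, 0, 0))


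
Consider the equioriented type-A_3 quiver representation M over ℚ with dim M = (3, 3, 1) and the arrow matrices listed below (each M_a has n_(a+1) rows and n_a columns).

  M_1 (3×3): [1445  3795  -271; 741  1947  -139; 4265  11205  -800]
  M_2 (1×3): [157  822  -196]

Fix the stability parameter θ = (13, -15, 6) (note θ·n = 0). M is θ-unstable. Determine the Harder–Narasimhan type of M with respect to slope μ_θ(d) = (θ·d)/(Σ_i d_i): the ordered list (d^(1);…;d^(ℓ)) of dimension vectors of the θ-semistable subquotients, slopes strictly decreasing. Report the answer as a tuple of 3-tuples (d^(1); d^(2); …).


Via rank(M_{q-1}∘⋯∘M_p): M ≅ I[1,1], I[1,2], I[1,3], I[2,2].
μ_θ-semistable layers: μ^(1)=13; μ^(2)=6; μ^(3)=-1; μ^(4)=-15

((1, 0, 0); (0, 0, 1); (2, 2, 0); (0, 1, 0))


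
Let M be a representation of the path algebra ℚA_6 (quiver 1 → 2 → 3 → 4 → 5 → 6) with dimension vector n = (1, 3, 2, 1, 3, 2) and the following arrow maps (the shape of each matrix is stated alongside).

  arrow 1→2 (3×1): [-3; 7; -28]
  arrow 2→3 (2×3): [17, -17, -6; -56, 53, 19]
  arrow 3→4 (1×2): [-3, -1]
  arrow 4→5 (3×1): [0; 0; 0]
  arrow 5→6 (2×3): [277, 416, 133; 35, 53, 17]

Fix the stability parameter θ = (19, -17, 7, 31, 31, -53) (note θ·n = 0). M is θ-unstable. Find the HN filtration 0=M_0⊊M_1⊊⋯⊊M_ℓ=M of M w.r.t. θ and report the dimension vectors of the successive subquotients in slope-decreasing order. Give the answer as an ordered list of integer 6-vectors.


Interval decomposition of M: I[1,4], I[2,2], I[2,3], I[5,5], I[5,6]^2.
HN type (ℓ=5): μ^(1)=31; μ^(2)=7; μ^(3)=1; μ^(4)=-11; μ^(5)=-17

((0, 0, 0, 1, 1, 0); (0, 0, 2, 0, 0, 0); (1, 1, 0, 0, 0, 0); (0, 0, 0, 0, 2, 2); (0, 2, 0, 0, 0, 0))


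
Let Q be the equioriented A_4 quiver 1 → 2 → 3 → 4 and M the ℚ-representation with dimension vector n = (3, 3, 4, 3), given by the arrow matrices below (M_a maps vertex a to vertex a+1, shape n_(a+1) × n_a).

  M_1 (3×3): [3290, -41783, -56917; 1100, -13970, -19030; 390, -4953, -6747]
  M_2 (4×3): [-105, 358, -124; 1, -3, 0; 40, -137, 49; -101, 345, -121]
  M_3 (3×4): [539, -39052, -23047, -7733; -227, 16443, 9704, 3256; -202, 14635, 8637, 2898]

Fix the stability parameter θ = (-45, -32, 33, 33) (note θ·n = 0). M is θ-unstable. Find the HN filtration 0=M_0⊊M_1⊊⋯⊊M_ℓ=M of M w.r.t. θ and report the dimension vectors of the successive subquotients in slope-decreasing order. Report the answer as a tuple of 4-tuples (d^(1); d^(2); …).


Barcode: M ≅ I[1,1]^2, I[1,3], I[2,4]^2, I[3,4]. HN layers by μ_θ (3 steps, strictly decreasing):
  μ^(1)=33; μ^(2)=-32; μ^(3)=-45

((0, 0, 4, 3); (0, 3, 0, 0); (3, 0, 0, 0))


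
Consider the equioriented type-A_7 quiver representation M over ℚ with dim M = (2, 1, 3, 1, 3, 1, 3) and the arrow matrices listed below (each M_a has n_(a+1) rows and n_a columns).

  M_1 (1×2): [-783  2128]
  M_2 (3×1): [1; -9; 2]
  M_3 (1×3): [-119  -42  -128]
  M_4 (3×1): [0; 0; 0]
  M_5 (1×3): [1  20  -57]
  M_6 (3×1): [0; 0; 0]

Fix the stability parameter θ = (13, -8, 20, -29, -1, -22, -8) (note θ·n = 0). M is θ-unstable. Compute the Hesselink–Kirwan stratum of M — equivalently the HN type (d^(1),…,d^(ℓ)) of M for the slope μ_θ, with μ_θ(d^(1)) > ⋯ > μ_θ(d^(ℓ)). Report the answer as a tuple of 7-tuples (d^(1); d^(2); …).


Via rank(M_{q-1}∘⋯∘M_p): M ≅ I[1,1], I[1,4], I[3,3]^2, I[5,5]^2, I[5,6], I[7,7]^3.
μ_θ-semistable layers: μ^(1)=20; μ^(2)=13; μ^(3)=-1; μ^(4)=-8; μ^(5)=-23/2

((0, 0, 2, 0, 0, 0, 0); (1, 0, 0, 0, 0, 0, 0); (1, 1, 1, 1, 2, 0, 0); (0, 0, 0, 0, 0, 0, 3); (0, 0, 0, 0, 1, 1, 0))


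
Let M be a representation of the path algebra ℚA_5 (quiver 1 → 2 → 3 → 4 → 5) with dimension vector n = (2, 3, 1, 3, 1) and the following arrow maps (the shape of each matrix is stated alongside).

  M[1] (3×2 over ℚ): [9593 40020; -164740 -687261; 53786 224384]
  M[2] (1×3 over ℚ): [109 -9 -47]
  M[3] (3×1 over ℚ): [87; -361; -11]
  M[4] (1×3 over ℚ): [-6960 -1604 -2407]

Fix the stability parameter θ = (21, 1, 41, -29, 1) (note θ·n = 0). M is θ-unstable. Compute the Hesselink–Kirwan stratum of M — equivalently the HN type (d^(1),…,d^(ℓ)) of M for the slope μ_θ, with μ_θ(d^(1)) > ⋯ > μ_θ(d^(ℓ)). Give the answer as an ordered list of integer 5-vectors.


Barcode: M ≅ I[1,2], I[1,5], I[2,2], I[4,4]^2. HN layers by μ_θ (4 steps, strictly decreasing):
  μ^(1)=11; μ^(2)=7; μ^(3)=1; μ^(4)=-29

((1, 1, 0, 0, 0); (1, 1, 1, 1, 1); (0, 1, 0, 0, 0); (0, 0, 0, 2, 0))


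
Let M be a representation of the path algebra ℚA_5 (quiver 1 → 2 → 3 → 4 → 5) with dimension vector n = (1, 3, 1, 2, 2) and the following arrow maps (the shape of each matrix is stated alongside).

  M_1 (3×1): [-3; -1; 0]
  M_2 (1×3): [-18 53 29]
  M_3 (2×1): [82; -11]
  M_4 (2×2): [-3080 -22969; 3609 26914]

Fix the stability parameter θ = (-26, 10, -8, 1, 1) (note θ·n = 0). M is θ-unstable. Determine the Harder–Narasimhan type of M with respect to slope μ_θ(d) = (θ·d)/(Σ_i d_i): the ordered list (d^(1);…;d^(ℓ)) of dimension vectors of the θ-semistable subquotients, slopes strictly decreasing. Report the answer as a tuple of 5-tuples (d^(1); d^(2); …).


Via rank(M_{q-1}∘⋯∘M_p): M ≅ I[1,5], I[2,2]^2, I[4,5].
μ_θ-semistable layers: μ^(1)=10; μ^(2)=1; μ^(3)=-26

((0, 2, 0, 0, 0); (0, 1, 1, 2, 2); (1, 0, 0, 0, 0))


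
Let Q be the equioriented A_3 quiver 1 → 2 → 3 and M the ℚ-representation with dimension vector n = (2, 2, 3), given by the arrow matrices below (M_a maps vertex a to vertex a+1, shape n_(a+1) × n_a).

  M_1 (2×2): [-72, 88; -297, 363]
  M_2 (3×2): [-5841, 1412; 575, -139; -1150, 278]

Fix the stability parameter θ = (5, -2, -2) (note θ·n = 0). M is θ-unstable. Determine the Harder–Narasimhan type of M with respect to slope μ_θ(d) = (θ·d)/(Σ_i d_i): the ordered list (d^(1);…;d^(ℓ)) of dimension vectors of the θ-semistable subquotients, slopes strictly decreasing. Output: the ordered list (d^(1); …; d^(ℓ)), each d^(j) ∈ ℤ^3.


Via rank(M_{q-1}∘⋯∘M_p): M ≅ I[1,1], I[1,3], I[2,3], I[3,3].
μ_θ-semistable layers: μ^(1)=5; μ^(2)=1/3; μ^(3)=-2

((1, 0, 0); (1, 1, 1); (0, 1, 2))


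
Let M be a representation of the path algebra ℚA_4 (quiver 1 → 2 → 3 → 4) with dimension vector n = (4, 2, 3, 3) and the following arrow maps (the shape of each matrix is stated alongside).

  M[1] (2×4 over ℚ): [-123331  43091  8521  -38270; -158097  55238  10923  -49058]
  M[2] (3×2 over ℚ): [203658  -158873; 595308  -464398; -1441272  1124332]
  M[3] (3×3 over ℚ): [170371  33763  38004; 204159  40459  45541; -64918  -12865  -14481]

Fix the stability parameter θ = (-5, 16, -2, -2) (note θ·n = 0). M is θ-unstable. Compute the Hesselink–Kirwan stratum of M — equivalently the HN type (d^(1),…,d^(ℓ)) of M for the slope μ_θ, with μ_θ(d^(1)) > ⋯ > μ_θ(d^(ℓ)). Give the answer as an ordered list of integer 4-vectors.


Via rank(M_{q-1}∘⋯∘M_p): M ≅ I[1,1]^2, I[1,2], I[1,4], I[3,4]^2.
μ_θ-semistable layers: μ^(1)=16; μ^(2)=4; μ^(3)=-2; μ^(4)=-5

((0, 1, 0, 0); (0, 1, 1, 1); (0, 0, 2, 2); (4, 0, 0, 0))


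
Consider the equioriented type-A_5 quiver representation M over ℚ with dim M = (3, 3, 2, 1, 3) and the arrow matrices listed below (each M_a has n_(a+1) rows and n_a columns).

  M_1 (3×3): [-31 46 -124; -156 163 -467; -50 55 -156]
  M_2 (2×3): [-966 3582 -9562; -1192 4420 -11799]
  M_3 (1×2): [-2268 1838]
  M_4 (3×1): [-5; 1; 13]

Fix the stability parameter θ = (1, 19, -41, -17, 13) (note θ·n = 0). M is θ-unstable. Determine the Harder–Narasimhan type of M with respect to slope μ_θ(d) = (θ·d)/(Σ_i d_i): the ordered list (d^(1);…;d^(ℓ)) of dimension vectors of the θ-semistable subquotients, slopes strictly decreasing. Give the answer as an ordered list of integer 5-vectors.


Via rank(M_{q-1}∘⋯∘M_p): M ≅ I[1,2], I[1,3], I[1,5], I[5,5]^2.
μ_θ-semistable layers: μ^(1)=19; μ^(2)=13; μ^(3)=1; μ^(4)=-7; μ^(5)=-19/2

((0, 1, 0, 0, 0); (0, 0, 0, 0, 3); (1, 0, 0, 0, 0); (1, 1, 1, 0, 0); (1, 1, 1, 1, 0))


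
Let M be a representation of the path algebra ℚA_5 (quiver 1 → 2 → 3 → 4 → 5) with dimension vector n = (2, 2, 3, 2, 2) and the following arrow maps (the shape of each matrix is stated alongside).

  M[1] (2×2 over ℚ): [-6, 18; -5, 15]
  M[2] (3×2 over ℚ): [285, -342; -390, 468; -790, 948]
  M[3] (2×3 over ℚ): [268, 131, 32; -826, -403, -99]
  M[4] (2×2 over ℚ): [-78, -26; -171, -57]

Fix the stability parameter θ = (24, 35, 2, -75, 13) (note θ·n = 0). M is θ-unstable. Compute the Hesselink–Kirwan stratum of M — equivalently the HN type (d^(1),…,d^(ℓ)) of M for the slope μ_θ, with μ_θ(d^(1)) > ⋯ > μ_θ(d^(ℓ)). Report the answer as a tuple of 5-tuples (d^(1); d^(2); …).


Via rank(M_{q-1}∘⋯∘M_p): M ≅ I[1,1], I[1,2], I[2,4], I[3,3], I[3,5], I[5,5].
μ_θ-semistable layers: μ^(1)=35; μ^(2)=24; μ^(3)=13; μ^(4)=2; μ^(5)=-38/3; μ^(6)=-73/2

((0, 1, 0, 0, 0); (2, 0, 0, 0, 0); (0, 0, 0, 0, 2); (0, 0, 1, 0, 0); (0, 1, 1, 1, 0); (0, 0, 1, 1, 0))


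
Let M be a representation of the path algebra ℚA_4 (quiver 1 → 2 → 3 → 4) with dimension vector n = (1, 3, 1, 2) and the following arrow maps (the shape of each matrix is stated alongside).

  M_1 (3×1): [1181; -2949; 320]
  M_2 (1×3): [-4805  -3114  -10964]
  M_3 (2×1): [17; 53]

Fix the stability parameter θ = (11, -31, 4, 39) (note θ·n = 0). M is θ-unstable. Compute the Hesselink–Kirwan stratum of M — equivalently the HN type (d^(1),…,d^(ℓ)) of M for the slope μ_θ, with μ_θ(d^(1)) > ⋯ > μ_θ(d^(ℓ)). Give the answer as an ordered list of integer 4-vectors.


Via rank(M_{q-1}∘⋯∘M_p): M ≅ I[1,4], I[2,2]^2, I[4,4].
μ_θ-semistable layers: μ^(1)=39; μ^(2)=4; μ^(3)=-10; μ^(4)=-31

((0, 0, 0, 2); (0, 0, 1, 0); (1, 1, 0, 0); (0, 2, 0, 0))


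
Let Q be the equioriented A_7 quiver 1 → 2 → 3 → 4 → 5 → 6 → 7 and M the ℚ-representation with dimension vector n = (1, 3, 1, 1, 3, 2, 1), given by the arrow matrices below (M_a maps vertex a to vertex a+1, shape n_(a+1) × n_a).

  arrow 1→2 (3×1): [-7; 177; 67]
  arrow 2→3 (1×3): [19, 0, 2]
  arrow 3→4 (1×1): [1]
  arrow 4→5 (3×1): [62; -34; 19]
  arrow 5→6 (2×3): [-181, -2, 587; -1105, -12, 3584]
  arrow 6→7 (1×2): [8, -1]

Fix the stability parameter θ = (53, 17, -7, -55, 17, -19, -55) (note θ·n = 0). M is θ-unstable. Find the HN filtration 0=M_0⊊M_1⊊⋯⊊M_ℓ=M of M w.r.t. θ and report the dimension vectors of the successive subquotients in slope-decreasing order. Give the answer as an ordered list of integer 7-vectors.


Via rank(M_{q-1}∘⋯∘M_p): M ≅ I[1,7], I[2,2]^2, I[5,5], I[5,6].
μ_θ-semistable layers: μ^(1)=17; μ^(2)=-1; μ^(3)=-7

((0, 2, 0, 0, 1, 0, 0); (0, 0, 0, 0, 1, 1, 0); (1, 1, 1, 1, 1, 1, 1))


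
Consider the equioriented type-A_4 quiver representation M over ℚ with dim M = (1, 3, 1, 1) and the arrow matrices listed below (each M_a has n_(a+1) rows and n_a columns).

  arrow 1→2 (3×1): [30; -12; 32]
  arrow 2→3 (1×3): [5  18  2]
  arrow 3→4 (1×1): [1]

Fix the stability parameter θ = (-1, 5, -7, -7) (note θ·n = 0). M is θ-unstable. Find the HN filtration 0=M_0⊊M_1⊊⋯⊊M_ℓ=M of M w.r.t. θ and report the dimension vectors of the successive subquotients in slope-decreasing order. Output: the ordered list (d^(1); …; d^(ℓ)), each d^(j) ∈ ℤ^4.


Via rank(M_{q-1}∘⋯∘M_p): M ≅ I[1,4], I[2,2]^2.
μ_θ-semistable layers: μ^(1)=5; μ^(2)=-5/2

((0, 2, 0, 0); (1, 1, 1, 1))
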